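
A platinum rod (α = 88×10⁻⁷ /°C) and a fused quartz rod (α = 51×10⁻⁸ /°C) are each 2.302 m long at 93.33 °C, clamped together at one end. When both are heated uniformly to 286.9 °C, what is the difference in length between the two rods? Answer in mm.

ΔT = 193.57 K
platinum: ΔL = 88×10⁻⁷ × 2.302 m × 193.57 = 3.9213×10⁻³ m = 3.9213 mm
fused quartz: ΔL = 51×10⁻⁸ × 2.302 m × 193.57 = 2.2726×10⁻⁴ m = 0.22726 mm
difference = 3.9213 − 0.22726 = 3.69404 mm

3.69 mm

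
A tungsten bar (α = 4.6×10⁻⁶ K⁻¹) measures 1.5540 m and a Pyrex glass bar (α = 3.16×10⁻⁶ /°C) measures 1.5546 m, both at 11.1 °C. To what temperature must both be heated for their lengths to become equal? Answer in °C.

Equal length when α₁L₁ΔT − α₂L₂ΔT = L₂ − L₁ = 6.00×10⁻⁴ m
α₁L₁ = 7.1484×10⁻⁶, α₂L₂ = 4.912536×10⁻⁶ → Δ(αL) = 2.235864×10⁻⁶ m/K
ΔT = 6.00×10⁻⁴ / 2.235864×10⁻⁶ = 268.353 K, so T = 11.1 + 268.353 = 279.453 °C

T = 279.5 °C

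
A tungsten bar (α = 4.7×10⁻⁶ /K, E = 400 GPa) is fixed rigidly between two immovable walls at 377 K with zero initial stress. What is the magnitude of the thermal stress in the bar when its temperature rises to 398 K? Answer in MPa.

σ = 39.5 MPa

Fully constrained: the free strain ε = αΔT is blocked, so σ = Eε = EαΔT.
|ΔT| = 21 K
σ = 400×10⁹ × 4.7×10⁻⁶ × 21 = 3.95×10⁷ Pa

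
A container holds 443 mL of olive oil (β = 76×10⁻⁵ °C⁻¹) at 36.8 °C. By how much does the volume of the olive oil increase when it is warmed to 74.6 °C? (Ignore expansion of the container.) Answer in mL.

ΔV = 12.7 mL

|ΔT| = |74.6 − 36.8| = 37.8 K
ΔV = βV₀ΔT = (76×10⁻⁵)(443)(37.8) = 12.7 mL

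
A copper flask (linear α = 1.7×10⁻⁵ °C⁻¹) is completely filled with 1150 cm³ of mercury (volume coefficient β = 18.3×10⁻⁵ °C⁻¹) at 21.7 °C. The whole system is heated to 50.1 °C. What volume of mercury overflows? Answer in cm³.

The flask also expands: β_container ≈ 3α = 5.1×10⁻⁵ /K
Net overflow = V₀(β_liq − 3α_cont)ΔT
β − 3α = 1.83×10⁻⁴ − 5.1×10⁻⁵ = 1.32×10⁻⁴ /K; ΔT = 28.4 K
ΔV = 1150 × 1.32×10⁻⁴ × 28.4 = 4.31 cm³

4.31 cm³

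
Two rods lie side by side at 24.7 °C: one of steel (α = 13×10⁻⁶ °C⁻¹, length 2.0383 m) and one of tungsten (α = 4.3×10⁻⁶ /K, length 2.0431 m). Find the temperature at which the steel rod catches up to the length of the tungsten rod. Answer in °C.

T = 295.7 °C

Equal length when α₁L₁ΔT − α₂L₂ΔT = L₂ − L₁ = 4.80×10⁻³ m
α₁L₁ = 2.64979×10⁻⁵, α₂L₂ = 8.78533×10⁻⁶ → Δ(αL) = 1.771257×10⁻⁵ m/K
ΔT = 4.80×10⁻³ / 1.771257×10⁻⁵ = 270.994 K, so T = 24.7 + 270.994 = 295.694 °C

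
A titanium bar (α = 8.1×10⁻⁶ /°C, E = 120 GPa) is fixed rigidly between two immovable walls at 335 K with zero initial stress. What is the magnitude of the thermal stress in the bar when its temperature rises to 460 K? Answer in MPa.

Fully constrained: the free strain ε = αΔT is blocked, so σ = Eε = EαΔT.
|ΔT| = 125 K
σ = 120×10⁹ × 8.1×10⁻⁶ × 125 = 1.21×10⁸ Pa

σ = 121 MPa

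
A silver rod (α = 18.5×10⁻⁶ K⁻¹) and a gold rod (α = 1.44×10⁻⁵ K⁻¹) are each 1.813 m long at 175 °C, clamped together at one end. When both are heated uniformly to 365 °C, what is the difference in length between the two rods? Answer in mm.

1.41 mm

ΔT = 190 K
silver: ΔL = 18.5×10⁻⁶ × 1.813 m × 190 = 6.3727×10⁻³ m = 6.3727 mm
gold: ΔL = 1.44×10⁻⁵ × 1.813 m × 190 = 4.9604×10⁻³ m = 4.9604 mm
difference = 6.3727 − 4.9604 = 1.4123 mm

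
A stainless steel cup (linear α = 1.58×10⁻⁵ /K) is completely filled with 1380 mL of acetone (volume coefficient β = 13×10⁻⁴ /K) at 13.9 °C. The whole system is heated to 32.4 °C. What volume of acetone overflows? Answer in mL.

The cup also expands: β_container ≈ 3α = 4.74×10⁻⁵ /K
Net overflow = V₀(β_liq − 3α_cont)ΔT
β − 3α = 1.30×10⁻³ − 4.74×10⁻⁵ = 1.2526×10⁻³ /K; ΔT = 18.5 K
ΔV = 1380 × 1.2526×10⁻³ × 18.5 = 32.0 mL

32.0 mL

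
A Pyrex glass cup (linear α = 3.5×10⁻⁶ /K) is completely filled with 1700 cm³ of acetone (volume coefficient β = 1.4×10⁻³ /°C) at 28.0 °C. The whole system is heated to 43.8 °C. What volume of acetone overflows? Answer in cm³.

37.3 cm³

The cup also expands: β_container ≈ 3α = 1.05×10⁻⁵ /K
Net overflow = V₀(β_liq − 3α_cont)ΔT
β − 3α = 1.40×10⁻³ − 1.05×10⁻⁵ = 1.3895×10⁻³ /K; ΔT = 15.8 K
ΔV = 1700 × 1.3895×10⁻³ × 15.8 = 37.3 cm³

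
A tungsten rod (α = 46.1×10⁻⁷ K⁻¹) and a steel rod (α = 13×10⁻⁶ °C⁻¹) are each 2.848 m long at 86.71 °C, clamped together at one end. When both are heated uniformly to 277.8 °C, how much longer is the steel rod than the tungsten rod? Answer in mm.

ΔT = 191.09 K
tungsten: ΔL = 46.1×10⁻⁷ × 2.848 m × 191.09 = 2.5089×10⁻³ m = 2.5089 mm
steel: ΔL = 13×10⁻⁶ × 2.848 m × 191.09 = 7.0749×10⁻³ m = 7.0749 mm
difference = 7.0749 − 2.5089 = 4.5660 mm

4.57 mm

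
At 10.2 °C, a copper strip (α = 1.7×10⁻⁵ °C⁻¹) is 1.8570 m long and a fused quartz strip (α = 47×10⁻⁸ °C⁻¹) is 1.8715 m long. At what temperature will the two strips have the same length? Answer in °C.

Equal length when α₁L₁ΔT − α₂L₂ΔT = L₂ − L₁ = 1.45×10⁻² m
α₁L₁ = 3.1569×10⁻⁵, α₂L₂ = 8.79605×10⁻⁷ → Δ(αL) = 3.0689395×10⁻⁵ m/K
ΔT = 1.45×10⁻² / 3.0689395×10⁻⁵ = 472.476 K, so T = 10.2 + 472.476 = 482.676 °C

T = 482.7 °C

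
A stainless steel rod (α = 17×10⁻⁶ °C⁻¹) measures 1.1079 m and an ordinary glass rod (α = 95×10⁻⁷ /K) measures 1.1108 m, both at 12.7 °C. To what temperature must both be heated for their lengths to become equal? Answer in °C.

L₁(1 + α₁ΔT) = L₂(1 + α₂ΔT) ⇒ ΔT = (L₂ − L₁)/(α₁L₁ − α₂L₂)
L₂ − L₁ = 1.1108 − 1.1079 = 2.90×10⁻³ m
α₁L₁ − α₂L₂ = 17×10⁻⁶×1.1079 − 95×10⁻⁷×1.1108 = 8.2817×10⁻⁶ m/K
ΔT = 2.90×10⁻³ / 8.2817×10⁻⁶ = 350.170 K
T = 12.7 + 350.170 = 362.870 °C

T = 362.9 °C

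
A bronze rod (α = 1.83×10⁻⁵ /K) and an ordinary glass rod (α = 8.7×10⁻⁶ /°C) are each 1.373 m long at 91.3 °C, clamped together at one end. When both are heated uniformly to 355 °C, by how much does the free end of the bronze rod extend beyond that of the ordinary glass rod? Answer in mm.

ΔT = 263.7 K
bronze: ΔL = 1.83×10⁻⁵ × 1.373 m × 263.7 = 6.6257×10⁻³ m = 6.6257 mm
ordinary glass: ΔL = 8.7×10⁻⁶ × 1.373 m × 263.7 = 3.1499×10⁻³ m = 3.1499 mm
difference = 6.6257 − 3.1499 = 3.4758 mm

3.48 mm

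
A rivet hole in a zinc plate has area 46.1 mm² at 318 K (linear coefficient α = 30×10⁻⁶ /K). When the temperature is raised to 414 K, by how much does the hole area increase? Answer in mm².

Area coefficient ≈ 2α; |ΔT| = 96 K
ΔA = 2αA₀ΔT = 2(30×10⁻⁶)(46.1)(96) = 0.266 mm²

ΔA = 0.266 mm²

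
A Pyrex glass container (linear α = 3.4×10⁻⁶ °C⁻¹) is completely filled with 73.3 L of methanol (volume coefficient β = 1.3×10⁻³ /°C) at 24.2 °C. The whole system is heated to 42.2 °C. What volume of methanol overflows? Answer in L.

The container also expands: β_container ≈ 3α = 1.02×10⁻⁵ /K
Net overflow = V₀(β_liq − 3α_cont)ΔT
β − 3α = 1.30×10⁻³ − 1.02×10⁻⁵ = 1.2898×10⁻³ /K; ΔT = 18.0 K
ΔV = 73.3 × 1.2898×10⁻³ × 18.0 = 1.70 L

1.70 L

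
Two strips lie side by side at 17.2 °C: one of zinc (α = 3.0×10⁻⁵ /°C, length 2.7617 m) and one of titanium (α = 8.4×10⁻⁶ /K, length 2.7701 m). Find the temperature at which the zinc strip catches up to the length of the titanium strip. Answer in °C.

Equal length when α₁L₁ΔT − α₂L₂ΔT = L₂ − L₁ = 8.40×10⁻³ m
α₁L₁ = 8.2851×10⁻⁵, α₂L₂ = 2.326884×10⁻⁵ → Δ(αL) = 5.958216×10⁻⁵ m/K
ΔT = 8.40×10⁻³ / 5.958216×10⁻⁵ = 140.982 K, so T = 17.2 + 140.982 = 158.182 °C

T = 158.2 °C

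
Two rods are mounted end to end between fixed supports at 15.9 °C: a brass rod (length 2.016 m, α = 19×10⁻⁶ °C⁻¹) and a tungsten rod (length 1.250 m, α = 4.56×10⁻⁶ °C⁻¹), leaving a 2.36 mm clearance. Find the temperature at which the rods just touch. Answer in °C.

T = 69.5 °C

Gap closes when ΔL₁ + ΔL₂ = 2.36 mm = 2.36×10⁻³ m
(α₁L₁ + α₂L₂)ΔT = g
α₁L₁ + α₂L₂ = 19×10⁻⁶×2.016 + 4.56×10⁻⁶×1.250 = 4.4004×10⁻⁵ m/K
ΔT = 2.36×10⁻³ / 4.4004×10⁻⁵ = 53.631 K
T = 15.9 + 53.631 = 69.531 °C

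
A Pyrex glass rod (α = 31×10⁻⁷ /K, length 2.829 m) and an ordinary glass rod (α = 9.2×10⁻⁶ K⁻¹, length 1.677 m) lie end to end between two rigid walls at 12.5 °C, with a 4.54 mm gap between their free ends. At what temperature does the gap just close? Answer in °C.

T = 200 °C

Gap closes when ΔL₁ + ΔL₂ = 4.54 mm = 4.54×10⁻³ m
(α₁L₁ + α₂L₂)ΔT = g
α₁L₁ + α₂L₂ = 31×10⁻⁷×2.829 + 9.2×10⁻⁶×1.677 = 2.41983×10⁻⁵ m/K
ΔT = 4.54×10⁻³ / 2.41983×10⁻⁵ = 187.62 K
T = 12.5 + 187.62 = 200.12 °C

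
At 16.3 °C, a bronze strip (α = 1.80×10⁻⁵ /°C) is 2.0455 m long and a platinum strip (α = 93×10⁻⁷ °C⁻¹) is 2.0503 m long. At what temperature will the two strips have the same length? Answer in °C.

L₁(1 + α₁ΔT) = L₂(1 + α₂ΔT) ⇒ ΔT = (L₂ − L₁)/(α₁L₁ − α₂L₂)
L₂ − L₁ = 2.0503 − 2.0455 = 4.80×10⁻³ m
α₁L₁ − α₂L₂ = 1.80×10⁻⁵×2.0455 − 93×10⁻⁷×2.0503 = 1.775121×10⁻⁵ m/K
ΔT = 4.80×10⁻³ / 1.775121×10⁻⁵ = 270.404 K
T = 16.3 + 270.404 = 286.704 °C

T = 286.7 °C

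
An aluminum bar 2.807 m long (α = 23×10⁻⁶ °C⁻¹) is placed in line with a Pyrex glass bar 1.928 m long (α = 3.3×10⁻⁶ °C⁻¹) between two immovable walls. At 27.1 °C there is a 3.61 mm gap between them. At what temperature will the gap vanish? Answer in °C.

T = 78.0 °C

α₁L₁ = 6.4561×10⁻⁵ m/K, α₂L₂ = 6.3624×10⁻⁶ m/K → total 7.09234×10⁻⁵ m/K
ΔT = g/(α₁L₁+α₂L₂) = 3.61×10⁻³ / 7.09234×10⁻⁵ = 50.900 K
T = 27.1 + 50.900 = 78.000 °C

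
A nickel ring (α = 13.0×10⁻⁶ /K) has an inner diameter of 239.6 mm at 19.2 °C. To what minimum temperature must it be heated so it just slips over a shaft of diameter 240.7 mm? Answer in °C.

T = 372 °C

Required Δd = 240.7 − 239.6 = 1.1 mm
Δd = αd₀ΔT ⇒ ΔT = Δd/(αd₀) = 1.1 / (13.0×10⁻⁶ × 239.6) = 353.15 K
T_min = 19.2 + 353.15 = 372.35 °C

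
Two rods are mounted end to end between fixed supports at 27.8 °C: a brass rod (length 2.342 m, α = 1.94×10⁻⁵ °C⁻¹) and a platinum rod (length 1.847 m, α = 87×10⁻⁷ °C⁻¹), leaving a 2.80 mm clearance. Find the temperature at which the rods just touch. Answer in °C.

α₁L₁ = 4.54348×10⁻⁵ m/K, α₂L₂ = 1.60689×10⁻⁵ m/K → total 6.15037×10⁻⁵ m/K
ΔT = g/(α₁L₁+α₂L₂) = 2.80×10⁻³ / 6.15037×10⁻⁵ = 45.526 K
T = 27.8 + 45.526 = 73.326 °C

T = 73.3 °C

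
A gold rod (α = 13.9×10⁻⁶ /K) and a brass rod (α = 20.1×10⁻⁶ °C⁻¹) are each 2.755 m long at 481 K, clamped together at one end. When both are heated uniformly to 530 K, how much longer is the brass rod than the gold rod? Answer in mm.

0.837 mm

ΔT = 49 K
gold: ΔL = 13.9×10⁻⁶ × 2.755 m × 49 = 1.8764×10⁻³ m = 1.8764 mm
brass: ΔL = 20.1×10⁻⁶ × 2.755 m × 49 = 2.7134×10⁻³ m = 2.7134 mm
difference = 2.7134 − 1.8764 = 0.8370 mm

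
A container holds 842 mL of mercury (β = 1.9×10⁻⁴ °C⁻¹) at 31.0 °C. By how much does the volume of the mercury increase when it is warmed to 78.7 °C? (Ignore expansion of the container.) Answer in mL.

|ΔT| = |78.7 − 31.0| = 47.7 K
ΔV = βV₀ΔT = (1.9×10⁻⁴)(842)(47.7) = 7.63 mL

ΔV = 7.63 mL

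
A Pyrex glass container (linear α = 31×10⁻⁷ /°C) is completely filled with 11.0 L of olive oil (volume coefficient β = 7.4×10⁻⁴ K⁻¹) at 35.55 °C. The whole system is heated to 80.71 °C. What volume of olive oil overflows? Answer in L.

0.363 L

The container also expands: β_container ≈ 3α = 9.3×10⁻⁶ /K
Net overflow = V₀(β_liq − 3α_cont)ΔT
β − 3α = 7.40×10⁻⁴ − 9.3×10⁻⁶ = 7.307×10⁻⁴ /K; ΔT = 45.16 K
ΔV = 11.0 × 7.307×10⁻⁴ × 45.16 = 0.363 L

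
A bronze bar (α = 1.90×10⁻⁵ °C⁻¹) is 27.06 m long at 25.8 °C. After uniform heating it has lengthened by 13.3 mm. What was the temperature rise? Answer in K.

ΔT = 25.9 K

ΔL = αL₀ΔT ⇒ ΔT = ΔL / (αL₀)
ΔT = 13.3×10⁻³ m / (1.90×10⁻⁵ × 27.06 m) = 25.868 K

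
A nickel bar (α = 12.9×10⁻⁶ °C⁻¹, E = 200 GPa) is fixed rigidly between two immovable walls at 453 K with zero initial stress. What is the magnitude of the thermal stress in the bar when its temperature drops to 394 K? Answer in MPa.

σ = 152 MPa

Fully constrained: the free strain ε = αΔT is blocked, so σ = Eε = EαΔT.
|ΔT| = 59 K
σ = 200×10⁹ × 12.9×10⁻⁶ × 59 = 1.52×10⁸ Pa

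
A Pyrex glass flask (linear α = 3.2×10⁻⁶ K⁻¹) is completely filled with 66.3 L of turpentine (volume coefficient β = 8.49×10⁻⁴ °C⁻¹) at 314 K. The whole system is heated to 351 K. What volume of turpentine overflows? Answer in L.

The flask also expands: β_container ≈ 3α = 9.6×10⁻⁶ /K
Net overflow = V₀(β_liq − 3α_cont)ΔT
β − 3α = 8.49×10⁻⁴ − 9.6×10⁻⁶ = 8.394×10⁻⁴ /K; ΔT = 37 K
ΔV = 66.3 × 8.394×10⁻⁴ × 37 = 2.06 L

2.06 L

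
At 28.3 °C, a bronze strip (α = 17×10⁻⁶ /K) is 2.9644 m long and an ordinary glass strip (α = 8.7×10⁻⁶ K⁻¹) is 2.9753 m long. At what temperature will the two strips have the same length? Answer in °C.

T = 473.0 °C

Equal length when α₁L₁ΔT − α₂L₂ΔT = L₂ − L₁ = 1.09×10⁻² m
α₁L₁ = 5.03948×10⁻⁵, α₂L₂ = 2.588511×10⁻⁵ → Δ(αL) = 2.450969×10⁻⁵ m/K
ΔT = 1.09×10⁻² / 2.450969×10⁻⁵ = 444.722 K, so T = 28.3 + 444.722 = 473.022 °C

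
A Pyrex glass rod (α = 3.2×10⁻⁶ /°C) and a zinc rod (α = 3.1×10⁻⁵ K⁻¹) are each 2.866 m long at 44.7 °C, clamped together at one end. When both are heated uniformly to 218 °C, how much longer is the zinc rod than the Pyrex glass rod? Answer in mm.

13.8 mm

ΔT = 173.3 K
Pyrex glass: ΔL = 3.2×10⁻⁶ × 2.866 m × 173.3 = 1.5894×10⁻³ m = 1.5894 mm
zinc: ΔL = 3.1×10⁻⁵ × 2.866 m × 173.3 = 1.5397×10⁻² m = 15.397 mm
difference = 15.397 − 1.5894 = 13.8076 mm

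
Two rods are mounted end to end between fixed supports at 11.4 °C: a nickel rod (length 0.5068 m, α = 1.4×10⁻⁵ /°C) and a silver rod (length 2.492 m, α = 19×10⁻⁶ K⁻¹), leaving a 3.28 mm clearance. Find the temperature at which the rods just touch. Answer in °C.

α₁L₁ = 7.0952×10⁻⁶ m/K, α₂L₂ = 4.7348×10⁻⁵ m/K → total 5.44432×10⁻⁵ m/K
ΔT = g/(α₁L₁+α₂L₂) = 3.28×10⁻³ / 5.44432×10⁻⁵ = 60.246 K
T = 11.4 + 60.246 = 71.646 °C

T = 71.6 °C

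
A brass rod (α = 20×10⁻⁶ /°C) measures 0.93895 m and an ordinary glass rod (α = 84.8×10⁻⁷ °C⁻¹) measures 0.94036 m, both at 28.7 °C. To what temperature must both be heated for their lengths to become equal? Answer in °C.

T = 159.2 °C

Equal length when α₁L₁ΔT − α₂L₂ΔT = L₂ − L₁ = 1.41×10⁻³ m
α₁L₁ = 1.8779×10⁻⁵, α₂L₂ = 7.9742528×10⁻⁶ → Δ(αL) = 1.08047472×10⁻⁵ m/K
ΔT = 1.41×10⁻³ / 1.08047472×10⁻⁵ = 130.498 K, so T = 28.7 + 130.498 = 159.198 °C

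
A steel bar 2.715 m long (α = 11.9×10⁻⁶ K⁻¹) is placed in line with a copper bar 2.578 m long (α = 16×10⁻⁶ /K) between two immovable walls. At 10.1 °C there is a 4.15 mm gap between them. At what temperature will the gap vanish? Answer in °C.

α₁L₁ = 3.23085×10⁻⁵ m/K, α₂L₂ = 4.1248×10⁻⁵ m/K → total 7.35565×10⁻⁵ m/K
ΔT = g/(α₁L₁+α₂L₂) = 4.15×10⁻³ / 7.35565×10⁻⁵ = 56.419 K
T = 10.1 + 56.419 = 66.519 °C

T = 66.5 °C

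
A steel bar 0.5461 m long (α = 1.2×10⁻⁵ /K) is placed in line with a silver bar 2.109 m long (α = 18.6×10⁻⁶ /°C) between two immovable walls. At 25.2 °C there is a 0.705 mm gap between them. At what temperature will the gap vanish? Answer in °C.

Gap closes when ΔL₁ + ΔL₂ = 0.705 mm = 7.05×10⁻⁴ m
(α₁L₁ + α₂L₂)ΔT = g
α₁L₁ + α₂L₂ = 1.2×10⁻⁵×0.5461 + 18.6×10⁻⁶×2.109 = 4.57806×10⁻⁵ m/K
ΔT = 7.05×10⁻⁴ / 4.57806×10⁻⁵ = 15.400 K
T = 25.2 + 15.400 = 40.600 °C

T = 40.6 °C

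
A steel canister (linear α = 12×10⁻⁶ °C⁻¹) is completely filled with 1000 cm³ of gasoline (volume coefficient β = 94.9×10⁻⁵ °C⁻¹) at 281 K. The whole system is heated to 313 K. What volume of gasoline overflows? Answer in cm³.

The canister also expands: β_container ≈ 3α = 3.6×10⁻⁵ /K
Net overflow = V₀(β_liq − 3α_cont)ΔT
β − 3α = 9.49×10⁻⁴ − 3.6×10⁻⁵ = 9.13×10⁻⁴ /K; ΔT = 32 K
ΔV = 1000 × 9.13×10⁻⁴ × 32 = 29.2 cm³

29.2 cm³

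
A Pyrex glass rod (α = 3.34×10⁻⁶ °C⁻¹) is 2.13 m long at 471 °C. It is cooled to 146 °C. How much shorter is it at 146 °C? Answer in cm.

|ΔT| = |146 − 471| = 325 K
ΔL = αL₀ΔT = (3.34×10⁻⁶)(2.13)(325) = 2.31×10⁻³ m

ΔL = 0.231 cm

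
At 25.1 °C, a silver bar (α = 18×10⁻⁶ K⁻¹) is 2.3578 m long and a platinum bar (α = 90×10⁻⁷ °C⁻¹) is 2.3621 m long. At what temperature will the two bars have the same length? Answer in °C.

T = 228.1 °C

L₁(1 + α₁ΔT) = L₂(1 + α₂ΔT) ⇒ ΔT = (L₂ − L₁)/(α₁L₁ − α₂L₂)
L₂ − L₁ = 2.3621 − 2.3578 = 4.30×10⁻³ m
α₁L₁ − α₂L₂ = 18×10⁻⁶×2.3578 − 90×10⁻⁷×2.3621 = 2.11815×10⁻⁵ m/K
ΔT = 4.30×10⁻³ / 2.11815×10⁻⁵ = 203.007 K
T = 25.1 + 203.007 = 228.107 °C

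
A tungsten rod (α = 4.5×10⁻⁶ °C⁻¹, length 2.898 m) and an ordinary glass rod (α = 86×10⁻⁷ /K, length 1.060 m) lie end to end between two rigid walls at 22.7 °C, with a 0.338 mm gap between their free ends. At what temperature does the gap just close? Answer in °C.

T = 38.0 °C

α₁L₁ = 1.3041×10⁻⁵ m/K, α₂L₂ = 9.116×10⁻⁶ m/K → total 2.2157×10⁻⁵ m/K
ΔT = g/(α₁L₁+α₂L₂) = 3.38×10⁻⁴ / 2.2157×10⁻⁵ = 15.255 K
T = 22.7 + 15.255 = 37.955 °C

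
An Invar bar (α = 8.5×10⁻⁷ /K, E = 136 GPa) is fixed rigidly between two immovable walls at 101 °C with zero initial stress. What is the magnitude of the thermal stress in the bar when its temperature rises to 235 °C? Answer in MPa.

σ = 15.5 MPa

Fully constrained: the free strain ε = αΔT is blocked, so σ = Eε = EαΔT.
|ΔT| = 134 K
σ = 136×10⁹ × 8.5×10⁻⁷ × 134 = 1.55×10⁷ Pa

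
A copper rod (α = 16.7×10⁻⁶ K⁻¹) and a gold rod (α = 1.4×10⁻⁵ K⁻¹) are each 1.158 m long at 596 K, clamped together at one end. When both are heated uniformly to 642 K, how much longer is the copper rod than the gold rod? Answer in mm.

ΔT = 46 K
copper: ΔL = 16.7×10⁻⁶ × 1.158 m × 46 = 8.8958×10⁻⁴ m = 0.88958 mm
gold: ΔL = 1.4×10⁻⁵ × 1.158 m × 46 = 7.4575×10⁻⁴ m = 0.74575 mm
difference = 0.88958 − 0.74575 = 0.14383 mm

0.144 mm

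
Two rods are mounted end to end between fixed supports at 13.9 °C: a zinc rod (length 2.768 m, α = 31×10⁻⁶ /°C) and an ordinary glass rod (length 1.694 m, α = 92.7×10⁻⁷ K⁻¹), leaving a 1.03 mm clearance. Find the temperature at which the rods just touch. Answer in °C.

Gap closes when ΔL₁ + ΔL₂ = 1.03 mm = 1.03×10⁻³ m
(α₁L₁ + α₂L₂)ΔT = g
α₁L₁ + α₂L₂ = 31×10⁻⁶×2.768 + 92.7×10⁻⁷×1.694 = 1.0151138×10⁻⁴ m/K
ΔT = 1.03×10⁻³ / 1.0151138×10⁻⁴ = 10.147 K
T = 13.9 + 10.147 = 24.047 °C

T = 24.0 °C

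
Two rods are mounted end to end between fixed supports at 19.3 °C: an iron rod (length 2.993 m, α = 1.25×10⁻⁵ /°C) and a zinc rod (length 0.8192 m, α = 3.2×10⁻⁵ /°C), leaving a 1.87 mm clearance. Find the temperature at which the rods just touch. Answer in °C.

T = 48.7 °C

α₁L₁ = 3.74125×10⁻⁵ m/K, α₂L₂ = 2.62144×10⁻⁵ m/K → total 6.36269×10⁻⁵ m/K
ΔT = g/(α₁L₁+α₂L₂) = 1.87×10⁻³ / 6.36269×10⁻⁵ = 29.390 K
T = 19.3 + 29.390 = 48.690 °C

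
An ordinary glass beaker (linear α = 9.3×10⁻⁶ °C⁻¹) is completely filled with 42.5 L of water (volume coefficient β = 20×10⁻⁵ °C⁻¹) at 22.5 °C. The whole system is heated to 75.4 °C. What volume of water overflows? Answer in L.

0.387 L

The beaker also expands: β_container ≈ 3α = 2.79×10⁻⁵ /K
Net overflow = V₀(β_liq − 3α_cont)ΔT
β − 3α = 2.00×10⁻⁴ − 2.79×10⁻⁵ = 1.721×10⁻⁴ /K; ΔT = 52.9 K
ΔV = 42.5 × 1.721×10⁻⁴ × 52.9 = 0.387 L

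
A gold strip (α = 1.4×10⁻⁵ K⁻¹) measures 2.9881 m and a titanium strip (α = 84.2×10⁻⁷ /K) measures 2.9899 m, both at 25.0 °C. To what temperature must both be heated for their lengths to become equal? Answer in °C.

L₁(1 + α₁ΔT) = L₂(1 + α₂ΔT) ⇒ ΔT = (L₂ − L₁)/(α₁L₁ − α₂L₂)
L₂ − L₁ = 2.9899 − 2.9881 = 1.80×10⁻³ m
α₁L₁ − α₂L₂ = 1.4×10⁻⁵×2.9881 − 84.2×10⁻⁷×2.9899 = 1.6658442×10⁻⁵ m/K
ΔT = 1.80×10⁻³ / 1.6658442×10⁻⁵ = 108.053 K
T = 25.0 + 108.053 = 133.053 °C

T = 133.1 °C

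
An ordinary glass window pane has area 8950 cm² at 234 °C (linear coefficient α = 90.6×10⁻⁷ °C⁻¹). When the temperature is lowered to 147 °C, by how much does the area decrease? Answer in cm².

ΔA = 14.1 cm²

Area coefficient ≈ 2α; |ΔT| = 87 K
ΔA = 2αA₀ΔT = 2(90.6×10⁻⁷)(8950)(87) = 14.1 cm²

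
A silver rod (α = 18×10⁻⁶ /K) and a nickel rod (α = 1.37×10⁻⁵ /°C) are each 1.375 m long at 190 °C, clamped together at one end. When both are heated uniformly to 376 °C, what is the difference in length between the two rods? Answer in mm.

1.10 mm

ΔT = 186 K
silver: ΔL = 18×10⁻⁶ × 1.375 m × 186 = 4.6035×10⁻³ m = 4.6035 mm
nickel: ΔL = 1.37×10⁻⁵ × 1.375 m × 186 = 3.5038×10⁻³ m = 3.5038 mm
difference = 4.6035 − 3.5038 = 1.0997 mm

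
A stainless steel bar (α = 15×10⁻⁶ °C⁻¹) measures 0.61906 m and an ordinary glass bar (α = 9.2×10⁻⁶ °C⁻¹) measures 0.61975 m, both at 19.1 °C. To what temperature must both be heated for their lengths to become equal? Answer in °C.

T = 211.6 °C

L₁(1 + α₁ΔT) = L₂(1 + α₂ΔT) ⇒ ΔT = (L₂ − L₁)/(α₁L₁ − α₂L₂)
L₂ − L₁ = 0.61975 − 0.61906 = 6.90×10⁻⁴ m
α₁L₁ − α₂L₂ = 15×10⁻⁶×0.61906 − 9.2×10⁻⁶×0.61975 = 3.5842×10⁻⁶ m/K
ΔT = 6.90×10⁻⁴ / 3.5842×10⁻⁶ = 192.512 K
T = 19.1 + 192.512 = 211.612 °C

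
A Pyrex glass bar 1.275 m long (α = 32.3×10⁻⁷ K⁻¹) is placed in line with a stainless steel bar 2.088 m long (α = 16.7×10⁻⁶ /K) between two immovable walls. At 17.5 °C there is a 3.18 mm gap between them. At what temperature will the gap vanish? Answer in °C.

T = 99.1 °C

Gap closes when ΔL₁ + ΔL₂ = 3.18 mm = 3.18×10⁻³ m
(α₁L₁ + α₂L₂)ΔT = g
α₁L₁ + α₂L₂ = 32.3×10⁻⁷×1.275 + 16.7×10⁻⁶×2.088 = 3.898785×10⁻⁵ m/K
ΔT = 3.18×10⁻³ / 3.898785×10⁻⁵ = 81.564 K
T = 17.5 + 81.564 = 99.064 °C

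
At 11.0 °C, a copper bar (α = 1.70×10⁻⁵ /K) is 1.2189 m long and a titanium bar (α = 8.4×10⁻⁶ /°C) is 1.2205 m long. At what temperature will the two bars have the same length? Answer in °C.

L₁(1 + α₁ΔT) = L₂(1 + α₂ΔT) ⇒ ΔT = (L₂ − L₁)/(α₁L₁ − α₂L₂)
L₂ − L₁ = 1.2205 − 1.2189 = 1.60×10⁻³ m
α₁L₁ − α₂L₂ = 1.70×10⁻⁵×1.2189 − 8.4×10⁻⁶×1.2205 = 1.04691×10⁻⁵ m/K
ΔT = 1.60×10⁻³ / 1.04691×10⁻⁵ = 152.831 K
T = 11.0 + 152.831 = 163.831 °C

T = 163.8 °C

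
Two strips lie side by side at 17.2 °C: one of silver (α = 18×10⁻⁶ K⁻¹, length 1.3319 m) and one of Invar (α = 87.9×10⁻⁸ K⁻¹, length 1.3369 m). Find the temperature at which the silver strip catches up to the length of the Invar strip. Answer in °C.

Equal length when α₁L₁ΔT − α₂L₂ΔT = L₂ − L₁ = 5.00×10⁻³ m
α₁L₁ = 2.39742×10⁻⁵, α₂L₂ = 1.1751351×10⁻⁶ → Δ(αL) = 2.27990649×10⁻⁵ m/K
ΔT = 5.00×10⁻³ / 2.27990649×10⁻⁵ = 219.307 K, so T = 17.2 + 219.307 = 236.507 °C

T = 236.5 °C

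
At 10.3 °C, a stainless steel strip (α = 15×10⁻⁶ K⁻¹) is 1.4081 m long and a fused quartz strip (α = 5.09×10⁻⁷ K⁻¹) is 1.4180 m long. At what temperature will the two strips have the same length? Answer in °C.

T = 495.6 °C

L₁(1 + α₁ΔT) = L₂(1 + α₂ΔT) ⇒ ΔT = (L₂ − L₁)/(α₁L₁ − α₂L₂)
L₂ − L₁ = 1.4180 − 1.4081 = 9.90×10⁻³ m
α₁L₁ − α₂L₂ = 15×10⁻⁶×1.4081 − 5.09×10⁻⁷×1.4180 = 2.0399738×10⁻⁵ m/K
ΔT = 9.90×10⁻³ / 2.0399738×10⁻⁵ = 485.300 K
T = 10.3 + 485.300 = 495.600 °C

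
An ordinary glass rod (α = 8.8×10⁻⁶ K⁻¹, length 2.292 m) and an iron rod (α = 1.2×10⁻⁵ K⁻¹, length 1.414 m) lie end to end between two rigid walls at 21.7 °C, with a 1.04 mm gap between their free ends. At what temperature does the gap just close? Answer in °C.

T = 49.7 °C

Gap closes when ΔL₁ + ΔL₂ = 1.04 mm = 1.04×10⁻³ m
(α₁L₁ + α₂L₂)ΔT = g
α₁L₁ + α₂L₂ = 8.8×10⁻⁶×2.292 + 1.2×10⁻⁵×1.414 = 3.71376×10⁻⁵ m/K
ΔT = 1.04×10⁻³ / 3.71376×10⁻⁵ = 28.004 K
T = 21.7 + 28.004 = 49.704 °C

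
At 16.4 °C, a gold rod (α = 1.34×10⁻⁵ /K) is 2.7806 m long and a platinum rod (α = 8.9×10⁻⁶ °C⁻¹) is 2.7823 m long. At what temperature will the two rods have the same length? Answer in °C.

T = 152.4 °C

Equal length when α₁L₁ΔT − α₂L₂ΔT = L₂ − L₁ = 1.70×10⁻³ m
α₁L₁ = 3.726004×10⁻⁵, α₂L₂ = 2.476247×10⁻⁵ → Δ(αL) = 1.249757×10⁻⁵ m/K
ΔT = 1.70×10⁻³ / 1.249757×10⁻⁵ = 136.026 K, so T = 16.4 + 136.026 = 152.426 °C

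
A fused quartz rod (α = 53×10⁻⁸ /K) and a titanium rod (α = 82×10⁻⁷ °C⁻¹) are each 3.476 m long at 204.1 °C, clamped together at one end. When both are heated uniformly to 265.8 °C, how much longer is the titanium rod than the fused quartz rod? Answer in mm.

1.64 mm

ΔT = 61.7 K
fused quartz: ΔL = 53×10⁻⁸ × 3.476 m × 61.7 = 1.1367×10⁻⁴ m = 0.11367 mm
titanium: ΔL = 82×10⁻⁷ × 3.476 m × 61.7 = 1.7586×10⁻³ m = 1.7586 mm
difference = 1.7586 − 0.11367 = 1.64493 mm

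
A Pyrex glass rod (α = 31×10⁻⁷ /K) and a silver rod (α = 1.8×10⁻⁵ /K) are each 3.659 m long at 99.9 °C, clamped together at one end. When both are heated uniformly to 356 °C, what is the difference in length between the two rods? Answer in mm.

ΔT = 256.1 K
Pyrex glass: ΔL = 31×10⁻⁷ × 3.659 m × 256.1 = 2.9049×10⁻³ m = 2.9049 mm
silver: ΔL = 1.8×10⁻⁵ × 3.659 m × 256.1 = 1.6867×10⁻² m = 16.867 mm
difference = 16.867 − 2.9049 = 13.9621 mm

14.0 mm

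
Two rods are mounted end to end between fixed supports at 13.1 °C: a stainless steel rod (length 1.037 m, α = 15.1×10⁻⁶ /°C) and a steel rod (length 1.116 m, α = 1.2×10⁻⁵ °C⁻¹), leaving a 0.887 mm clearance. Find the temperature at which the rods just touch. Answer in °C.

T = 43.6 °C

α₁L₁ = 1.56587×10⁻⁵ m/K, α₂L₂ = 1.3392×10⁻⁵ m/K → total 2.90507×10⁻⁵ m/K
ΔT = g/(α₁L₁+α₂L₂) = 8.87×10⁻⁴ / 2.90507×10⁻⁵ = 30.533 K
T = 13.1 + 30.533 = 43.633 °C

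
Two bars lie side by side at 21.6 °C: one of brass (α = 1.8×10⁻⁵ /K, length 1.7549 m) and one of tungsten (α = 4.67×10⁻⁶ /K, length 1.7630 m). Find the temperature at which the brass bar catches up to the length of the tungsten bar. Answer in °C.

T = 368.4 °C

Equal length when α₁L₁ΔT − α₂L₂ΔT = L₂ − L₁ = 8.10×10⁻³ m
α₁L₁ = 3.15882×10⁻⁵, α₂L₂ = 8.23321×10⁻⁶ → Δ(αL) = 2.335499×10⁻⁵ m/K
ΔT = 8.10×10⁻³ / 2.335499×10⁻⁵ = 346.821 K, so T = 21.6 + 346.821 = 368.421 °C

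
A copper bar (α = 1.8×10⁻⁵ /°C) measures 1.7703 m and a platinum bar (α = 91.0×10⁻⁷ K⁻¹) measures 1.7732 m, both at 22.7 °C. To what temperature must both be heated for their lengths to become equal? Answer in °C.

T = 207.1 °C

Equal length when α₁L₁ΔT − α₂L₂ΔT = L₂ − L₁ = 2.90×10⁻³ m
α₁L₁ = 3.18654×10⁻⁵, α₂L₂ = 1.613612×10⁻⁵ → Δ(αL) = 1.572928×10⁻⁵ m/K
ΔT = 2.90×10⁻³ / 1.572928×10⁻⁵ = 184.370 K, so T = 22.7 + 184.370 = 207.070 °C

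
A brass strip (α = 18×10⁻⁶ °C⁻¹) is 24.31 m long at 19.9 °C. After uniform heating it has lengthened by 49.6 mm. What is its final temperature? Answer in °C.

T = 133 °C

ΔL = αL₀ΔT ⇒ ΔT = ΔL / (αL₀)
ΔT = 49.6×10⁻³ m / (18×10⁻⁶ × 24.31 m) = 113.35 K
T = 19.9 + 113.35 = 133.25 °C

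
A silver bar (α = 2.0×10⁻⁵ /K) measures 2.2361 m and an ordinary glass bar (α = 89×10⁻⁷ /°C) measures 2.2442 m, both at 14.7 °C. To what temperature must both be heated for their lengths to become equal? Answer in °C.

T = 342.0 °C

L₁(1 + α₁ΔT) = L₂(1 + α₂ΔT) ⇒ ΔT = (L₂ − L₁)/(α₁L₁ − α₂L₂)
L₂ − L₁ = 2.2442 − 2.2361 = 8.10×10⁻³ m
α₁L₁ − α₂L₂ = 2.0×10⁻⁵×2.2361 − 89×10⁻⁷×2.2442 = 2.474862×10⁻⁵ m/K
ΔT = 8.10×10⁻³ / 2.474862×10⁻⁵ = 327.291 K
T = 14.7 + 327.291 = 341.991 °C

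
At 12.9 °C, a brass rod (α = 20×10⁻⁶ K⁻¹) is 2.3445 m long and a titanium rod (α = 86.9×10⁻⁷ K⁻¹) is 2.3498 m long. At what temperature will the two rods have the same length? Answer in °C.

T = 213.1 °C

Equal length when α₁L₁ΔT − α₂L₂ΔT = L₂ − L₁ = 5.30×10⁻³ m
α₁L₁ = 4.689×10⁻⁵, α₂L₂ = 2.0419762×10⁻⁵ → Δ(αL) = 2.6470238×10⁻⁵ m/K
ΔT = 5.30×10⁻³ / 2.6470238×10⁻⁵ = 200.225 K, so T = 12.9 + 200.225 = 213.125 °C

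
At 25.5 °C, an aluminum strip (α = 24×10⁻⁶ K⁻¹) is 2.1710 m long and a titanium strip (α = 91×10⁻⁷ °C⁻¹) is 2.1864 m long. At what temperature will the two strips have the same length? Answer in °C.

Equal length when α₁L₁ΔT − α₂L₂ΔT = L₂ − L₁ = 1.54×10⁻² m
α₁L₁ = 5.2104×10⁻⁵, α₂L₂ = 1.989624×10⁻⁵ → Δ(αL) = 3.220776×10⁻⁵ m/K
ΔT = 1.54×10⁻² / 3.220776×10⁻⁵ = 478.146 K, so T = 25.5 + 478.146 = 503.646 °C

T = 503.6 °C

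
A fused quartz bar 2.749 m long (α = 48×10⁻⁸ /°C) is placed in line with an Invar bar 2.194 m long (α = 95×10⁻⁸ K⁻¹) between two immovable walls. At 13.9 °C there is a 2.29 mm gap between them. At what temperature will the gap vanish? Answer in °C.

T = 687 °C

Gap closes when ΔL₁ + ΔL₂ = 2.29 mm = 2.29×10⁻³ m
(α₁L₁ + α₂L₂)ΔT = g
α₁L₁ + α₂L₂ = 48×10⁻⁸×2.749 + 95×10⁻⁸×2.194 = 3.40382×10⁻⁶ m/K
ΔT = 2.29×10⁻³ / 3.40382×10⁻⁶ = 672.77 K
T = 13.9 + 672.77 = 686.67 °C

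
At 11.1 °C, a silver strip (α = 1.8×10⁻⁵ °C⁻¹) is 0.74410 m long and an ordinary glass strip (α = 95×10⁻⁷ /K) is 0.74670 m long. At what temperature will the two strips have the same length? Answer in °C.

L₁(1 + α₁ΔT) = L₂(1 + α₂ΔT) ⇒ ΔT = (L₂ − L₁)/(α₁L₁ − α₂L₂)
L₂ − L₁ = 0.74670 − 0.74410 = 2.60×10⁻³ m
α₁L₁ − α₂L₂ = 1.8×10⁻⁵×0.74410 − 95×10⁻⁷×0.74670 = 6.30015×10⁻⁶ m/K
ΔT = 2.60×10⁻³ / 6.30015×10⁻⁶ = 412.689 K
T = 11.1 + 412.689 = 423.789 °C

T = 423.8 °C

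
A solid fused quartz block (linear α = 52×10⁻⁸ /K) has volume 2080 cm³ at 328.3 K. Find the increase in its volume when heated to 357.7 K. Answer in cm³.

ΔV = 0.0954 cm³

Isotropic solid: β ≈ 3α = 1.6×10⁻⁶ /K; ΔT = 29.4 K
ΔV = 3αV₀ΔT = 3(52×10⁻⁸)(2080)(29.4) = 0.0954 cm³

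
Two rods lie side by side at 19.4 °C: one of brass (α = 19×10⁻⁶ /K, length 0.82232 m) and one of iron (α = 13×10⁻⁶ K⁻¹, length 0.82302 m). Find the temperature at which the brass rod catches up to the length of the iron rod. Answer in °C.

Equal length when α₁L₁ΔT − α₂L₂ΔT = L₂ − L₁ = 7.00×10⁻⁴ m
α₁L₁ = 1.562408×10⁻⁵, α₂L₂ = 1.069926×10⁻⁵ → Δ(αL) = 4.92482×10⁻⁶ m/K
ΔT = 7.00×10⁻⁴ / 4.92482×10⁻⁶ = 142.137 K, so T = 19.4 + 142.137 = 161.537 °C

T = 161.5 °C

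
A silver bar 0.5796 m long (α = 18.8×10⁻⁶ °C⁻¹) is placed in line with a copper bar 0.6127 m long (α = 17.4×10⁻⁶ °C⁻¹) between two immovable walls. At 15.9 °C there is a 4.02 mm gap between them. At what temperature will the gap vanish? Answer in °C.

T = 202 °C

α₁L₁ = 1.089648×10⁻⁵ m/K, α₂L₂ = 1.066098×10⁻⁵ m/K → total 2.155746×10⁻⁵ m/K
ΔT = g/(α₁L₁+α₂L₂) = 4.02×10⁻³ / 2.155746×10⁻⁵ = 186.48 K
T = 15.9 + 186.48 = 202.38 °C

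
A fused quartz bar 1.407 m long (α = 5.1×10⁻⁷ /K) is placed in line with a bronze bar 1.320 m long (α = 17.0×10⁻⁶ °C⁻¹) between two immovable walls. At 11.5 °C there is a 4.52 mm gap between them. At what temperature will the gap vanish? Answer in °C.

T = 207 °C

Gap closes when ΔL₁ + ΔL₂ = 4.52 mm = 4.52×10⁻³ m
(α₁L₁ + α₂L₂)ΔT = g
α₁L₁ + α₂L₂ = 5.1×10⁻⁷×1.407 + 17.0×10⁻⁶×1.320 = 2.315757×10⁻⁵ m/K
ΔT = 4.52×10⁻³ / 2.315757×10⁻⁵ = 195.18 K
T = 11.5 + 195.18 = 206.68 °C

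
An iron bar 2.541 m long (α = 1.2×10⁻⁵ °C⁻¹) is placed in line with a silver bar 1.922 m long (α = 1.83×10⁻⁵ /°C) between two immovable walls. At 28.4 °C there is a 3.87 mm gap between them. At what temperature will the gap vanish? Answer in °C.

α₁L₁ = 3.0492×10⁻⁵ m/K, α₂L₂ = 3.51726×10⁻⁵ m/K → total 6.56646×10⁻⁵ m/K
ΔT = g/(α₁L₁+α₂L₂) = 3.87×10⁻³ / 6.56646×10⁻⁵ = 58.936 K
T = 28.4 + 58.936 = 87.336 °C

T = 87.3 °C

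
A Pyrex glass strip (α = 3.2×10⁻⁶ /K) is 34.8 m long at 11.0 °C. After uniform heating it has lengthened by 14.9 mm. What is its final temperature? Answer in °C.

T = 145 °C

ΔL = αL₀ΔT ⇒ ΔT = ΔL / (αL₀)
ΔT = 14.9×10⁻³ m / (3.2×10⁻⁶ × 34.8 m) = 133.80 K
T = 11.0 + 133.80 = 144.80 °C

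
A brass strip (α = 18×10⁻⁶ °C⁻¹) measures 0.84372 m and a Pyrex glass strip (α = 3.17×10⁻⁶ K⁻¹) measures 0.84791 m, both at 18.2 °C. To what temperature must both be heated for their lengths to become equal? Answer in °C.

T = 353.4 °C

Equal length when α₁L₁ΔT − α₂L₂ΔT = L₂ − L₁ = 4.19×10⁻³ m
α₁L₁ = 1.518696×10⁻⁵, α₂L₂ = 2.6878747×10⁻⁶ → Δ(αL) = 1.24990853×10⁻⁵ m/K
ΔT = 4.19×10⁻³ / 1.24990853×10⁻⁵ = 335.225 K, so T = 18.2 + 335.225 = 353.425 °C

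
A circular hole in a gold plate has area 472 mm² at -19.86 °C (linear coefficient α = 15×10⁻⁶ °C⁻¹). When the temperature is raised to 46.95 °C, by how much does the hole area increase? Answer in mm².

Area coefficient ≈ 2α; |ΔT| = 66.81 K
ΔA = 2αA₀ΔT = 2(15×10⁻⁶)(472)(66.81) = 0.946 mm²

ΔA = 0.946 mm²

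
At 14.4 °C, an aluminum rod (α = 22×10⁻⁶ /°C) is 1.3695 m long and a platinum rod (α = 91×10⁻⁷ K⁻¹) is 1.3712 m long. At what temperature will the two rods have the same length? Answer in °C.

L₁(1 + α₁ΔT) = L₂(1 + α₂ΔT) ⇒ ΔT = (L₂ − L₁)/(α₁L₁ − α₂L₂)
L₂ − L₁ = 1.3712 − 1.3695 = 1.70×10⁻³ m
α₁L₁ − α₂L₂ = 22×10⁻⁶×1.3695 − 91×10⁻⁷×1.3712 = 1.765108×10⁻⁵ m/K
ΔT = 1.70×10⁻³ / 1.765108×10⁻⁵ = 96.311 K
T = 14.4 + 96.311 = 110.711 °C

T = 110.7 °C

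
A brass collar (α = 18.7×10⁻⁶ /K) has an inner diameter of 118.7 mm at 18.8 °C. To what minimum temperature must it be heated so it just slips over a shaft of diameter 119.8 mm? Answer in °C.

Required Δd = 119.8 − 118.7 = 1.1 mm
Δd = αd₀ΔT ⇒ ΔT = Δd/(αd₀) = 1.1 / (18.7×10⁻⁶ × 118.7) = 495.56 K
T_min = 18.8 + 495.56 = 514.36 °C

T = 514 °C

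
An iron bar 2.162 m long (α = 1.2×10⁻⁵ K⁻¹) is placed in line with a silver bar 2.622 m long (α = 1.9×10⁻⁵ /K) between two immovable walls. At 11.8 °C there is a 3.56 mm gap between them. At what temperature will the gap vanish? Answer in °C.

T = 58.8 °C

α₁L₁ = 2.5944×10⁻⁵ m/K, α₂L₂ = 4.9818×10⁻⁵ m/K → total 7.5762×10⁻⁵ m/K
ΔT = g/(α₁L₁+α₂L₂) = 3.56×10⁻³ / 7.5762×10⁻⁵ = 46.989 K
T = 11.8 + 46.989 = 58.789 °C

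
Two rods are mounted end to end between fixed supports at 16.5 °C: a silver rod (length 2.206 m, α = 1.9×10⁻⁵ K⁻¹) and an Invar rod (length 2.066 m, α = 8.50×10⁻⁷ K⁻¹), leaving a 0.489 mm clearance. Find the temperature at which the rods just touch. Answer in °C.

α₁L₁ = 4.1914×10⁻⁵ m/K, α₂L₂ = 1.7561×10⁻⁶ m/K → total 4.36701×10⁻⁵ m/K
ΔT = g/(α₁L₁+α₂L₂) = 4.89×10⁻⁴ / 4.36701×10⁻⁵ = 11.198 K
T = 16.5 + 11.198 = 27.698 °C

T = 27.7 °C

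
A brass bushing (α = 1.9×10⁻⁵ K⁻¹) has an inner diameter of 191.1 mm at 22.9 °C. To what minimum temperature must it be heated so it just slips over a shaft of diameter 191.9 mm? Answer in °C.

Required Δd = 191.9 − 191.1 = 0.8 mm
Δd = αd₀ΔT ⇒ ΔT = Δd/(αd₀) = 0.8 / (1.9×10⁻⁵ × 191.1) = 220.33 K
T_min = 22.9 + 220.33 = 243.23 °C

T = 243 °C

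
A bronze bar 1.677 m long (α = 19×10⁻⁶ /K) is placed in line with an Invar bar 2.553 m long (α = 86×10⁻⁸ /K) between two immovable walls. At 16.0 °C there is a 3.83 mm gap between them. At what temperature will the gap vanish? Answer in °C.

Gap closes when ΔL₁ + ΔL₂ = 3.83 mm = 3.83×10⁻³ m
(α₁L₁ + α₂L₂)ΔT = g
α₁L₁ + α₂L₂ = 19×10⁻⁶×1.677 + 86×10⁻⁸×2.553 = 3.405858×10⁻⁵ m/K
ΔT = 3.83×10⁻³ / 3.405858×10⁻⁵ = 112.45 K
T = 16.0 + 112.45 = 128.45 °C

T = 128 °C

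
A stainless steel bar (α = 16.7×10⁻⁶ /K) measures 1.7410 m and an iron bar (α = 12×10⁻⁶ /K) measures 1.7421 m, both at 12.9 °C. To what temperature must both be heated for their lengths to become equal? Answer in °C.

L₁(1 + α₁ΔT) = L₂(1 + α₂ΔT) ⇒ ΔT = (L₂ − L₁)/(α₁L₁ − α₂L₂)
L₂ − L₁ = 1.7421 − 1.7410 = 1.10×10⁻³ m
α₁L₁ − α₂L₂ = 16.7×10⁻⁶×1.7410 − 12×10⁻⁶×1.7421 = 8.1695×10⁻⁶ m/K
ΔT = 1.10×10⁻³ / 8.1695×10⁻⁶ = 134.647 K
T = 12.9 + 134.647 = 147.547 °C

T = 147.5 °C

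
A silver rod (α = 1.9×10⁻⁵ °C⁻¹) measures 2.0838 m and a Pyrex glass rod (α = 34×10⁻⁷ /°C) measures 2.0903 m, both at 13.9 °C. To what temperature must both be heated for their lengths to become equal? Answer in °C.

T = 214.0 °C

L₁(1 + α₁ΔT) = L₂(1 + α₂ΔT) ⇒ ΔT = (L₂ − L₁)/(α₁L₁ − α₂L₂)
L₂ − L₁ = 2.0903 − 2.0838 = 6.50×10⁻³ m
α₁L₁ − α₂L₂ = 1.9×10⁻⁵×2.0838 − 34×10⁻⁷×2.0903 = 3.248518×10⁻⁵ m/K
ΔT = 6.50×10⁻³ / 3.248518×10⁻⁵ = 200.091 K
T = 13.9 + 200.091 = 213.991 °C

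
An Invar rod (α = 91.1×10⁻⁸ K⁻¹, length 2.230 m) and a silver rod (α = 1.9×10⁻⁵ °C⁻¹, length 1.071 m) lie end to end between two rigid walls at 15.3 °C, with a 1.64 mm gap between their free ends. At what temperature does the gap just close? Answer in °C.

α₁L₁ = 2.03153×10⁻⁶ m/K, α₂L₂ = 2.0349×10⁻⁵ m/K → total 2.238053×10⁻⁵ m/K
ΔT = g/(α₁L₁+α₂L₂) = 1.64×10⁻³ / 2.238053×10⁻⁵ = 73.278 K
T = 15.3 + 73.278 = 88.578 °C

T = 88.6 °C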